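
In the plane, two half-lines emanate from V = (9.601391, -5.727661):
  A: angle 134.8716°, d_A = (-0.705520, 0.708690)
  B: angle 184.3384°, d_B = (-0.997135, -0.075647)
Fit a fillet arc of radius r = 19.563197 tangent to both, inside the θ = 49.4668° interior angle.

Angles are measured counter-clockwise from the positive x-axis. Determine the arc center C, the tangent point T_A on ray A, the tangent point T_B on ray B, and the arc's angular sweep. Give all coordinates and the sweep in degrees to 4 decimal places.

bisector direction at 159.6050° = (-0.937312,0.348490)
center distance |VC| = r/sin(θ/2) = 19.563197/sin(24.7334°) = 46.757542
C = V + |VC|·bis = (-34.2250,10.5669)
T_A = V + ((C−V)·d_A)·d_A = V + 42.4682·d_A = (-20.3608,24.3691)
T_B = V + ((C−V)·d_B)·d_B = V + 42.4682·d_B = (-32.7451,-8.9403)
sweep = 180° − θ = 130.5332°

center=(-34.2250,10.5669) T_A=(-20.3608,24.3691) T_B=(-32.7451,-8.9403) sweep=130.5332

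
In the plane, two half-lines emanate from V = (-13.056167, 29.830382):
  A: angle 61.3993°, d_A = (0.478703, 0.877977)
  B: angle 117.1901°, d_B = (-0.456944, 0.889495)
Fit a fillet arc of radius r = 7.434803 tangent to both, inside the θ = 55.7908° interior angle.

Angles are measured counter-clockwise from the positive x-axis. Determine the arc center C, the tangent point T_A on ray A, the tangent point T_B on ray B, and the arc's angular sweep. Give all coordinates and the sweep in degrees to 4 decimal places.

center=(-12.8606,45.7203) T_A=(-6.3330,42.1612) T_B=(-19.4738,42.3230) sweep=124.2092

bisector direction at 89.2947° = (0.012309,0.999924)
center distance |VC| = r/sin(θ/2) = 7.434803/sin(27.8954°) = 15.891124
C = V + |VC|·bis = (-12.8606,45.7203)
T_A = V + ((C−V)·d_A)·d_A = V + 14.0446·d_A = (-6.3330,42.1612)
T_B = V + ((C−V)·d_B)·d_B = V + 14.0446·d_B = (-19.4738,42.3230)
sweep = 180° − θ = 124.2092°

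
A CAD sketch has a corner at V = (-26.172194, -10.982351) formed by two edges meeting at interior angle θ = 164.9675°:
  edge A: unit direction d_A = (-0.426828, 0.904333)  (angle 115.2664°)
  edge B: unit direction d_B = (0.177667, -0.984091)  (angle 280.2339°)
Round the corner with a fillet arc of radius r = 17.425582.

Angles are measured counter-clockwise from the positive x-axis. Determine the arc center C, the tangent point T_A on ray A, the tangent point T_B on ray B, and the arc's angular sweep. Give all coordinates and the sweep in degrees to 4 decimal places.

center=(-42.9121,-16.3409) T_A=(-27.1535,-8.9032) T_B=(-25.7637,-13.2449) sweep=15.0325

bisector direction at 197.7501° = (-0.952395,-0.304867)
center distance |VC| = r/sin(θ/2) = 17.425582/sin(82.4838°) = 17.576604
C = V + |VC|·bis = (-42.9121,-16.3409)
T_A = V + ((C−V)·d_A)·d_A = V + 2.2991·d_A = (-27.1535,-8.9032)
T_B = V + ((C−V)·d_B)·d_B = V + 2.2991·d_B = (-25.7637,-13.2449)
sweep = 180° − θ = 15.0325°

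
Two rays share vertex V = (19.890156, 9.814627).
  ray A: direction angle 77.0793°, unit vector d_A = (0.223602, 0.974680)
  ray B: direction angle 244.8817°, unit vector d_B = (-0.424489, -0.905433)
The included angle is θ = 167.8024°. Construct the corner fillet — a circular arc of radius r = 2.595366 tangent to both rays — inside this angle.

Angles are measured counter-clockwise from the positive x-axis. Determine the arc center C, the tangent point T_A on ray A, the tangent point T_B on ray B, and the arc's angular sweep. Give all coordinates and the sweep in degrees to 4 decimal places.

bisector direction at 160.9805° = (-0.945408,0.325890)
center distance |VC| = r/sin(θ/2) = 2.595366/sin(83.9012°) = 2.610139
C = V + |VC|·bis = (17.4225,10.6652)
T_A = V + ((C−V)·d_A)·d_A = V + 0.2773·d_A = (19.9522,10.0849)
T_B = V + ((C−V)·d_B)·d_B = V + 0.2773·d_B = (19.7724,9.5635)
sweep = 180° − θ = 12.1976°

center=(17.4225,10.6652) T_A=(19.9522,10.0849) T_B=(19.7724,9.5635) sweep=12.1976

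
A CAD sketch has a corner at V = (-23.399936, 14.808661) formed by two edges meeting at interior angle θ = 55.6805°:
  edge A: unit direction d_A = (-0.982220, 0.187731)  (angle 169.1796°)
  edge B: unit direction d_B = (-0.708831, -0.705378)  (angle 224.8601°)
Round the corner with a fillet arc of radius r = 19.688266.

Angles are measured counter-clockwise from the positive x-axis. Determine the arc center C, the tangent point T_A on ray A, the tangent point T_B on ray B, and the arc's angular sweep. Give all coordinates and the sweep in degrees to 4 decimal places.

bisector direction at 197.0198° = (-0.956203,-0.292703)
center distance |VC| = r/sin(θ/2) = 19.688266/sin(27.8403°) = 42.158311
C = V + |VC|·bis = (-63.7119,2.4688)
T_A = V + ((C−V)·d_A)·d_A = V + 37.2786·d_A = (-60.0158,21.8070)
T_B = V + ((C−V)·d_B)·d_B = V + 37.2786·d_B = (-49.8242,-11.4869)
sweep = 180° − θ = 124.3195°

center=(-63.7119,2.4688) T_A=(-60.0158,21.8070) T_B=(-49.8242,-11.4869) sweep=124.3195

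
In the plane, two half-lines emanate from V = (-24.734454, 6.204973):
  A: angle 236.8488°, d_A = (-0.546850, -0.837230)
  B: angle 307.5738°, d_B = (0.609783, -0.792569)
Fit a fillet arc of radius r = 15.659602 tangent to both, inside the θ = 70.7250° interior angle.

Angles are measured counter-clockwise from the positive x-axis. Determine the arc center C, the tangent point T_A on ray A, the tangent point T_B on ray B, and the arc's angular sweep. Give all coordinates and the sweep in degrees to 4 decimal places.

center=(-23.6904,-20.8326) T_A=(-36.8011,-12.2692) T_B=(-11.2791,-11.2837) sweep=109.2750

bisector direction at 272.2113° = (0.038585,-0.999255)
center distance |VC| = r/sin(θ/2) = 15.659602/sin(35.3625°) = 27.057742
C = V + |VC|·bis = (-23.6904,-20.8326)
T_A = V + ((C−V)·d_A)·d_A = V + 22.0658·d_A = (-36.8011,-12.2692)
T_B = V + ((C−V)·d_B)·d_B = V + 22.0658·d_B = (-11.2791,-11.2837)
sweep = 180° − θ = 109.2750°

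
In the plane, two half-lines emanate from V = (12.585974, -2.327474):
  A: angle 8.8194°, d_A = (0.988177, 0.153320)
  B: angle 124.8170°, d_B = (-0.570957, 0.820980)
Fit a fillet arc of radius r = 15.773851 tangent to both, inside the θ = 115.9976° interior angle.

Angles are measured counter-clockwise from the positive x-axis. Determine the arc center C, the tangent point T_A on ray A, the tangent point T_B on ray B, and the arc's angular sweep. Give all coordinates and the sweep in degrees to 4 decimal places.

bisector direction at 66.8182° = (0.393650,0.919260)
center distance |VC| = r/sin(θ/2) = 15.773851/sin(57.9988°) = 18.600428
C = V + |VC|·bis = (19.9080,14.7712)
T_A = V + ((C−V)·d_A)·d_A = V + 9.8571·d_A = (22.3265,-0.8162)
T_B = V + ((C−V)·d_B)·d_B = V + 9.8571·d_B = (6.9580,5.7650)
sweep = 180° − θ = 64.0024°

center=(19.9080,14.7712) T_A=(22.3265,-0.8162) T_B=(6.9580,5.7650) sweep=64.0024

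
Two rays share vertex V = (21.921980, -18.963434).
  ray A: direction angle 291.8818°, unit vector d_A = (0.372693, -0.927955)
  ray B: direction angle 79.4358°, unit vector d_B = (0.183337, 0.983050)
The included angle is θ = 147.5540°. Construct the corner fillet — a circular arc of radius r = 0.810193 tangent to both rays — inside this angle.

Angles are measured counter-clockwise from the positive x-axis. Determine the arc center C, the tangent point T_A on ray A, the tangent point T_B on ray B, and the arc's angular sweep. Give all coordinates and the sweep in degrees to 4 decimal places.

bisector direction at 5.6588° = (0.995127,0.098604)
center distance |VC| = r/sin(θ/2) = 0.810193/sin(73.7770°) = 0.843791
C = V + |VC|·bis = (22.7617,-18.8802)
T_A = V + ((C−V)·d_A)·d_A = V + 0.2357·d_A = (22.0098,-19.1822)
T_B = V + ((C−V)·d_B)·d_B = V + 0.2357·d_B = (21.9652,-18.7317)
sweep = 180° − θ = 32.4460°

center=(22.7617,-18.8802) T_A=(22.0098,-19.1822) T_B=(21.9652,-18.7317) sweep=32.4460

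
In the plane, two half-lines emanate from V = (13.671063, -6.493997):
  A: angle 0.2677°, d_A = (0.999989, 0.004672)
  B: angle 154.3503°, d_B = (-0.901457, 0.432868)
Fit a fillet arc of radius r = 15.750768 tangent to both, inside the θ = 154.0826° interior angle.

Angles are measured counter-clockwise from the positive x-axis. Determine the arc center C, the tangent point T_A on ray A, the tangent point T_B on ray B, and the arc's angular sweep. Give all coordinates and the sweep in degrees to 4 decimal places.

bisector direction at 77.3090° = (0.219693,0.975569)
center distance |VC| = r/sin(θ/2) = 15.750768/sin(77.0413°) = 16.162392
C = V + |VC|·bis = (17.2218,9.2735)
T_A = V + ((C−V)·d_A)·d_A = V + 3.6244·d_A = (17.2954,-6.4771)
T_B = V + ((C−V)·d_B)·d_B = V + 3.6244·d_B = (10.4038,-4.9251)
sweep = 180° − θ = 25.9174°

center=(17.2218,9.2735) T_A=(17.2954,-6.4771) T_B=(10.4038,-4.9251) sweep=25.9174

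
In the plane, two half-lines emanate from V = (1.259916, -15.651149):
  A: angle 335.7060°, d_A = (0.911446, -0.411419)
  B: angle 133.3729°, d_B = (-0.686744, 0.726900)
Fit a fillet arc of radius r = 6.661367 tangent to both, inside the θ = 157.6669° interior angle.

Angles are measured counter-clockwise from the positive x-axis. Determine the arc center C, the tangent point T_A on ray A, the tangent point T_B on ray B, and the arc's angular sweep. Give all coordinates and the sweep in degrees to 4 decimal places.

center=(5.1990,-10.1207) T_A=(2.4584,-16.1921) T_B=(0.3569,-14.6953) sweep=22.3331

bisector direction at 54.5395° = (0.580142,0.814515)
center distance |VC| = r/sin(θ/2) = 6.661367/sin(78.8334°) = 6.789911
C = V + |VC|·bis = (5.1990,-10.1207)
T_A = V + ((C−V)·d_A)·d_A = V + 1.3149·d_A = (2.4584,-16.1921)
T_B = V + ((C−V)·d_B)·d_B = V + 1.3149·d_B = (0.3569,-14.6953)
sweep = 180° − θ = 22.3331°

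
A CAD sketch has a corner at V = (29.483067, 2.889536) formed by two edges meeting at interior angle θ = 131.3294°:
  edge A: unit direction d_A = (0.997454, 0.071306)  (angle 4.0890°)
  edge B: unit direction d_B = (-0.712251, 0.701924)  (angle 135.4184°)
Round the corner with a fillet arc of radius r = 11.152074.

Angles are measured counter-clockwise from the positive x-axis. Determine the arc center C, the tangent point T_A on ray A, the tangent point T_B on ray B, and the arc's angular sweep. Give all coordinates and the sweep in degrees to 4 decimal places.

bisector direction at 69.7537° = (0.346056,0.938214)
center distance |VC| = r/sin(θ/2) = 11.152074/sin(65.6647°) = 12.239565
C = V + |VC|·bis = (33.7186,14.3729)
T_A = V + ((C−V)·d_A)·d_A = V + 5.0436·d_A = (34.5139,3.2492)
T_B = V + ((C−V)·d_B)·d_B = V + 5.0436·d_B = (25.8907,6.4298)
sweep = 180° − θ = 48.6706°

center=(33.7186,14.3729) T_A=(34.5139,3.2492) T_B=(25.8907,6.4298) sweep=48.6706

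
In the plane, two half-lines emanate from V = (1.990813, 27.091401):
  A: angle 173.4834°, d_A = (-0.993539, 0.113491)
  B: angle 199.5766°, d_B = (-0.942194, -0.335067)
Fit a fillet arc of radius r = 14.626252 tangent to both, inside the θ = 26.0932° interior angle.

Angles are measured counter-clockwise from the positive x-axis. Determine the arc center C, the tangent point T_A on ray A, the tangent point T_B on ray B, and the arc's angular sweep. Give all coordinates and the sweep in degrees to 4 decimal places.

bisector direction at 186.5300° = (-0.993512,-0.113723)
center distance |VC| = r/sin(θ/2) = 14.626252/sin(13.0466°) = 64.791477
C = V + |VC|·bis = (-62.3803,19.7231)
T_A = V + ((C−V)·d_A)·d_A = V + 63.1190·d_A = (-60.7204,34.2548)
T_B = V + ((C−V)·d_B)·d_B = V + 63.1190·d_B = (-57.4796,5.9423)
sweep = 180° − θ = 153.9068°

center=(-62.3803,19.7231) T_A=(-60.7204,34.2548) T_B=(-57.4796,5.9423) sweep=153.9068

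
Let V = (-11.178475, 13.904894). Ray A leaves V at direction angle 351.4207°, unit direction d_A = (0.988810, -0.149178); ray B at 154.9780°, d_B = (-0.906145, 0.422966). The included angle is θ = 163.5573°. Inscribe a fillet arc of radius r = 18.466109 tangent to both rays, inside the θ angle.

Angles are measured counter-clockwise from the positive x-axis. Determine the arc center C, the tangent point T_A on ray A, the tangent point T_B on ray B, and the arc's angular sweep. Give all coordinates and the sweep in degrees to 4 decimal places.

center=(-5.7856,31.7664) T_A=(-8.5403,13.5069) T_B=(-13.5961,15.0334) sweep=16.4427

bisector direction at 73.1993° = (0.289043,0.957316)
center distance |VC| = r/sin(θ/2) = 18.466109/sin(81.7786°) = 18.657856
C = V + |VC|·bis = (-5.7856,31.7664)
T_A = V + ((C−V)·d_A)·d_A = V + 2.6680·d_A = (-8.5403,13.5069)
T_B = V + ((C−V)·d_B)·d_B = V + 2.6680·d_B = (-13.5961,15.0334)
sweep = 180° − θ = 16.4427°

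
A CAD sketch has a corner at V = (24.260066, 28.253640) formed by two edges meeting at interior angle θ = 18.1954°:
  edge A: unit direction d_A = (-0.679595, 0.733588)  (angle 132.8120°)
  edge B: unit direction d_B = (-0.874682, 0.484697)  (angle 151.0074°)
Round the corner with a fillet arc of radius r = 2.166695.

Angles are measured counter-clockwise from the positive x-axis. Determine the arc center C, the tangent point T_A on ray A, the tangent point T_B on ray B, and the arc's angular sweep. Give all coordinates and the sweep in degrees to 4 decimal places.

center=(13.4753,36.7070) T_A=(15.0647,38.1795) T_B=(12.4251,34.8119) sweep=161.8046

bisector direction at 141.9097° = (-0.787039,0.616903)
center distance |VC| = r/sin(θ/2) = 2.166695/sin(9.0977°) = 13.702988
C = V + |VC|·bis = (13.4753,36.7070)
T_A = V + ((C−V)·d_A)·d_A = V + 13.5306·d_A = (15.0647,38.1795)
T_B = V + ((C−V)·d_B)·d_B = V + 13.5306·d_B = (12.4251,34.8119)
sweep = 180° − θ = 161.8046°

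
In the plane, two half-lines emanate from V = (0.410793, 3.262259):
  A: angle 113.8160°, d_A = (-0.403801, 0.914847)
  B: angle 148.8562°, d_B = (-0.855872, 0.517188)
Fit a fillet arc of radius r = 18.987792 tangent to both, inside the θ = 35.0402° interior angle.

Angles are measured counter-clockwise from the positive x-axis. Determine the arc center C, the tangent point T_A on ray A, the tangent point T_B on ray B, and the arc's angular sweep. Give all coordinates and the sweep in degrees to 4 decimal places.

bisector direction at 131.3361° = (-0.660475,0.750848)
center distance |VC| = r/sin(θ/2) = 18.987792/sin(17.5201°) = 63.073909
C = V + |VC|·bis = (-41.2479,50.6212)
T_A = V + ((C−V)·d_A)·d_A = V + 60.1480·d_A = (-23.8770,58.2885)
T_B = V + ((C−V)·d_B)·d_B = V + 60.1480·d_B = (-51.0682,34.3701)
sweep = 180° − θ = 144.9598°

center=(-41.2479,50.6212) T_A=(-23.8770,58.2885) T_B=(-51.0682,34.3701) sweep=144.9598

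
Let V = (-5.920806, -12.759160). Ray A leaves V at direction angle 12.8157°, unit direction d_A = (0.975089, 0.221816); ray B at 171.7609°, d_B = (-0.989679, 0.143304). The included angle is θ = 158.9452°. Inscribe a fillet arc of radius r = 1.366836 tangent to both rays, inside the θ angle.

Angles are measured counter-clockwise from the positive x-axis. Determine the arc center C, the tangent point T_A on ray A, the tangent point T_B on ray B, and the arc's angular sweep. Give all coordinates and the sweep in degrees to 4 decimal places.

bisector direction at 92.2883° = (-0.039928,0.999203)
center distance |VC| = r/sin(θ/2) = 1.366836/sin(79.4726°) = 1.390237
C = V + |VC|·bis = (-5.9763,-11.3700)
T_A = V + ((C−V)·d_A)·d_A = V + 0.2540·d_A = (-5.6731,-12.7028)
T_B = V + ((C−V)·d_B)·d_B = V + 0.2540·d_B = (-6.1722,-12.7228)
sweep = 180° − θ = 21.0548°

center=(-5.9763,-11.3700) T_A=(-5.6731,-12.7028) T_B=(-6.1722,-12.7228) sweep=21.0548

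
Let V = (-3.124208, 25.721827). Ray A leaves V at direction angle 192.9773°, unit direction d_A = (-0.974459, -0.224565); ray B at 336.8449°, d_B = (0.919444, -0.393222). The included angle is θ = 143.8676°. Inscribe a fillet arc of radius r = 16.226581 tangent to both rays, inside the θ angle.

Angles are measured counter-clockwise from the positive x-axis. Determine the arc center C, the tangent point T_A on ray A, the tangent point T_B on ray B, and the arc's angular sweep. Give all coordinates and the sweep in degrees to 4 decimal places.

center=(-4.6382,8.7210) T_A=(-8.2821,24.5332) T_B=(1.7425,23.6405) sweep=36.1324

bisector direction at 264.9111° = (-0.088701,-0.996058)
center distance |VC| = r/sin(θ/2) = 16.226581/sin(71.9338°) = 17.068056
C = V + |VC|·bis = (-4.6382,8.7210)
T_A = V + ((C−V)·d_A)·d_A = V + 5.2931·d_A = (-8.2821,24.5332)
T_B = V + ((C−V)·d_B)·d_B = V + 5.2931·d_B = (1.7425,23.6405)
sweep = 180° − θ = 36.1324°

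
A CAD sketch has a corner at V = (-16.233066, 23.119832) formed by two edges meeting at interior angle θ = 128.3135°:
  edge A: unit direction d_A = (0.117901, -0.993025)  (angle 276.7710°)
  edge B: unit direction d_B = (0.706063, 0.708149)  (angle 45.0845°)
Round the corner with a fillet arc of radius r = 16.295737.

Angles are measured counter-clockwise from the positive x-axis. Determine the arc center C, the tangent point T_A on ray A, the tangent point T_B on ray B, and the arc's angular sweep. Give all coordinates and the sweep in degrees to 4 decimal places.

center=(0.8796,17.2033) T_A=(-15.3025,15.2820) T_B=(-10.6602,28.7091) sweep=51.6865

bisector direction at 340.9278° = (0.945107,-0.326760)
center distance |VC| = r/sin(θ/2) = 16.295737/sin(64.1568°) = 18.106576
C = V + |VC|·bis = (0.8796,17.2033)
T_A = V + ((C−V)·d_A)·d_A = V + 7.8928·d_A = (-15.3025,15.2820)
T_B = V + ((C−V)·d_B)·d_B = V + 7.8928·d_B = (-10.6602,28.7091)
sweep = 180° − θ = 51.6865°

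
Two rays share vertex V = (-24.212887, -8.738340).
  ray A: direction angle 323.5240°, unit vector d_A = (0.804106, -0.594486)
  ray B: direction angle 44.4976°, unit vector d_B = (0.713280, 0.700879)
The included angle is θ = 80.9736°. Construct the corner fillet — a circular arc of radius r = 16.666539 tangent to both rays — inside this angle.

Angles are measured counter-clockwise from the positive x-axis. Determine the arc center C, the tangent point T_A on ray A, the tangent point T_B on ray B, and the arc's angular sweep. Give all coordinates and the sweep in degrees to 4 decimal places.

center=(1.3938,-6.9429) T_A=(-8.5142,-20.3446) T_B=(-10.2874,4.9450) sweep=99.0264

bisector direction at 4.0108° = (0.997551,0.069945)
center distance |VC| = r/sin(θ/2) = 16.666539/sin(40.4868°) = 25.669546
C = V + |VC|·bis = (1.3938,-6.9429)
T_A = V + ((C−V)·d_A)·d_A = V + 19.5231·d_A = (-8.5142,-20.3446)
T_B = V + ((C−V)·d_B)·d_B = V + 19.5231·d_B = (-10.2874,4.9450)
sweep = 180° − θ = 99.0264°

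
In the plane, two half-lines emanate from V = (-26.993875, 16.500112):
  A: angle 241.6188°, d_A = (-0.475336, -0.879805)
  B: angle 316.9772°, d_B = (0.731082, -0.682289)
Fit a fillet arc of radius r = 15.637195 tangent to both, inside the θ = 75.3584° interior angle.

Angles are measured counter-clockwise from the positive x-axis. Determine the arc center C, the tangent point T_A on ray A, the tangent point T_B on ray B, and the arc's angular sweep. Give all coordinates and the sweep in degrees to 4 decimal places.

center=(-22.8605,-8.7465) T_A=(-36.6182,-1.3136) T_B=(-12.1914,2.6856) sweep=104.6416

bisector direction at 279.2980° = (0.161569,-0.986861)
center distance |VC| = r/sin(θ/2) = 15.637195/sin(37.6792°) = 25.582752
C = V + |VC|·bis = (-22.8605,-8.7465)
T_A = V + ((C−V)·d_A)·d_A = V + 20.2474·d_A = (-36.6182,-1.3136)
T_B = V + ((C−V)·d_B)·d_B = V + 20.2474·d_B = (-12.1914,2.6856)
sweep = 180° − θ = 104.6416°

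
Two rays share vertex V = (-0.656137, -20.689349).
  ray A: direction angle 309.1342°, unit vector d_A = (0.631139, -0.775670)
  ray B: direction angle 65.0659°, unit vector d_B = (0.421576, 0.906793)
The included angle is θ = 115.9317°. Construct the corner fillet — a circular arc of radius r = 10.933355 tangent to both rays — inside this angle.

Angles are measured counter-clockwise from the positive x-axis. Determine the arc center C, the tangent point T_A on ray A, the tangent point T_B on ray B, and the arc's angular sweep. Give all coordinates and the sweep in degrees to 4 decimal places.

bisector direction at 7.1001° = (0.992332,0.123602)
center distance |VC| = r/sin(θ/2) = 10.933355/sin(57.9659°) = 12.897182
C = V + |VC|·bis = (12.1421,-19.0952)
T_A = V + ((C−V)·d_A)·d_A = V + 6.8410·d_A = (3.6615,-25.9957)
T_B = V + ((C−V)·d_B)·d_B = V + 6.8410·d_B = (2.2279,-14.4860)
sweep = 180° − θ = 64.0683°

center=(12.1421,-19.0952) T_A=(3.6615,-25.9957) T_B=(2.2279,-14.4860) sweep=64.0683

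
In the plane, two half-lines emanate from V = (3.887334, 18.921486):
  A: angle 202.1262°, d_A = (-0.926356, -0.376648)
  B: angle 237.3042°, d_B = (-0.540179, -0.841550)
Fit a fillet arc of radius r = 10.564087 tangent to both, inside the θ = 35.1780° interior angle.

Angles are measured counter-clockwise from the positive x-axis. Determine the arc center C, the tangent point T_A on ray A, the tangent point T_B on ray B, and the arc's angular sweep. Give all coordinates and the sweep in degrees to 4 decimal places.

bisector direction at 219.7152° = (-0.769230,-0.638972)
center distance |VC| = r/sin(θ/2) = 10.564087/sin(17.5890°) = 34.958787
C = V + |VC|·bis = (-23.0040,-3.4162)
T_A = V + ((C−V)·d_A)·d_A = V + 33.3244·d_A = (-26.9830,6.3699)
T_B = V + ((C−V)·d_B)·d_B = V + 33.3244·d_B = (-14.1138,-9.1227)
sweep = 180° − θ = 144.8220°

center=(-23.0040,-3.4162) T_A=(-26.9830,6.3699) T_B=(-14.1138,-9.1227) sweep=144.8220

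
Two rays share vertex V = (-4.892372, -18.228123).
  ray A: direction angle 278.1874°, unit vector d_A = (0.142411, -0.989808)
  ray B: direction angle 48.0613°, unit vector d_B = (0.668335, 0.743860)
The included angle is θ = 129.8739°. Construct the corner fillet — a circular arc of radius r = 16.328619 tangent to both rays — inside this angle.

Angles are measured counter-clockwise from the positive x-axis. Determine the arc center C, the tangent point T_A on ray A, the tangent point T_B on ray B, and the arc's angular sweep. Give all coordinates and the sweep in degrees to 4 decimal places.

bisector direction at 343.1244° = (0.956937,-0.290296)
center distance |VC| = r/sin(θ/2) = 16.328619/sin(64.9369°) = 18.025898
C = V + |VC|·bis = (12.3573,-23.4610)
T_A = V + ((C−V)·d_A)·d_A = V + 7.6360·d_A = (-3.8049,-25.7863)
T_B = V + ((C−V)·d_B)·d_B = V + 7.6360·d_B = (0.2111,-12.5480)
sweep = 180° − θ = 50.1261°

center=(12.3573,-23.4610) T_A=(-3.8049,-25.7863) T_B=(0.2111,-12.5480) sweep=50.1261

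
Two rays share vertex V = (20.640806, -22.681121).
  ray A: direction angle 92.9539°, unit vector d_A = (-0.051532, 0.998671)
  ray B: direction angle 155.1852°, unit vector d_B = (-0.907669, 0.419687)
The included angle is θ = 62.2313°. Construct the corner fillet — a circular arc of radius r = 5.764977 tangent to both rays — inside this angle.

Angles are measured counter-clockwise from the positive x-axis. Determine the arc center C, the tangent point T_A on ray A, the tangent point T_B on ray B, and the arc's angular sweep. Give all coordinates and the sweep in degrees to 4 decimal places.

center=(14.3913,-13.4401) T_A=(20.1486,-13.1430) T_B=(11.9718,-18.6728) sweep=117.7687

bisector direction at 124.0696° = (-0.560199,0.828358)
center distance |VC| = r/sin(θ/2) = 5.764977/sin(31.1156°) = 11.155849
C = V + |VC|·bis = (14.3913,-13.4401)
T_A = V + ((C−V)·d_A)·d_A = V + 9.5508·d_A = (20.1486,-13.1430)
T_B = V + ((C−V)·d_B)·d_B = V + 9.5508·d_B = (11.9718,-18.6728)
sweep = 180° − θ = 117.7687°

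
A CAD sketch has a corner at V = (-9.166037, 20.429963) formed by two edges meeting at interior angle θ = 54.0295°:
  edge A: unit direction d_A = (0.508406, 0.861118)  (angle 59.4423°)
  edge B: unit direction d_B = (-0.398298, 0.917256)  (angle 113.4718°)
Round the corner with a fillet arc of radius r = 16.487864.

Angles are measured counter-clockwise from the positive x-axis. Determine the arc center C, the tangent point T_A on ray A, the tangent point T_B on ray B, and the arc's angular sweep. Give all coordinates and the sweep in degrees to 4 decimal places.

center=(-6.9229,56.6599) T_A=(7.2751,48.2774) T_B=(-22.0465,50.0928) sweep=125.9705

bisector direction at 86.4571° = (0.061797,0.998089)
center distance |VC| = r/sin(θ/2) = 16.487864/sin(27.0147°) = 36.299302
C = V + |VC|·bis = (-6.9229,56.6599)
T_A = V + ((C−V)·d_A)·d_A = V + 32.3387·d_A = (7.2751,48.2774)
T_B = V + ((C−V)·d_B)·d_B = V + 32.3387·d_B = (-22.0465,50.0928)
sweep = 180° − θ = 125.9705°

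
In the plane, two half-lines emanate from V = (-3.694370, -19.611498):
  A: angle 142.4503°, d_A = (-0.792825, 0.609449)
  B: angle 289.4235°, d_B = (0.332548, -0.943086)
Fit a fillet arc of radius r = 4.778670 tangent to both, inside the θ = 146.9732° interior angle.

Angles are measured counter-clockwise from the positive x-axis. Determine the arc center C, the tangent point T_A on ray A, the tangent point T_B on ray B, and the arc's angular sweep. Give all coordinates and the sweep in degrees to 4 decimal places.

bisector direction at 215.9369° = (-0.809664,-0.586894)
center distance |VC| = r/sin(θ/2) = 4.778670/sin(73.4866°) = 4.984254
C = V + |VC|·bis = (-7.7299,-22.5367)
T_A = V + ((C−V)·d_A)·d_A = V + 1.4167·d_A = (-4.8176,-18.7481)
T_B = V + ((C−V)·d_B)·d_B = V + 1.4167·d_B = (-3.2232,-20.9476)
sweep = 180° − θ = 33.0268°

center=(-7.7299,-22.5367) T_A=(-4.8176,-18.7481) T_B=(-3.2232,-20.9476) sweep=33.0268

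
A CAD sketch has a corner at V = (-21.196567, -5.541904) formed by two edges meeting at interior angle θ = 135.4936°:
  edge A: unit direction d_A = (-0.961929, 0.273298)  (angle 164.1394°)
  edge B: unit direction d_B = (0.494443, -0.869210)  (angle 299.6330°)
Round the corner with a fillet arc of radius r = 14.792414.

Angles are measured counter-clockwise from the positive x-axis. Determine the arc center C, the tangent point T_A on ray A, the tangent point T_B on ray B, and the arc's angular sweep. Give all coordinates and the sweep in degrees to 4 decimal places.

center=(-31.0616,-18.1170) T_A=(-27.0188,-3.8877) T_B=(-18.2039,-10.8030) sweep=44.5064

bisector direction at 231.8862° = (-0.617225,-0.786786)
center distance |VC| = r/sin(θ/2) = 14.792414/sin(67.7468°) = 15.982825
C = V + |VC|·bis = (-31.0616,-18.1170)
T_A = V + ((C−V)·d_A)·d_A = V + 6.0527·d_A = (-27.0188,-3.8877)
T_B = V + ((C−V)·d_B)·d_B = V + 6.0527·d_B = (-18.2039,-10.8030)
sweep = 180° − θ = 44.5064°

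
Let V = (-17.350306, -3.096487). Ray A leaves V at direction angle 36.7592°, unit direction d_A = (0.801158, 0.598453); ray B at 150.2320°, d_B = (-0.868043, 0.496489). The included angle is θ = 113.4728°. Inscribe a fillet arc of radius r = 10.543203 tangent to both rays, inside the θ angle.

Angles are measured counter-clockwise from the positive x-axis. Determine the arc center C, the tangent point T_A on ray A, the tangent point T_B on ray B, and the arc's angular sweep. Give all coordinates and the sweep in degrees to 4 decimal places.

center=(-18.1191,9.4892) T_A=(-11.8095,1.0424) T_B=(-23.3537,0.3372) sweep=66.5272

bisector direction at 93.4956° = (-0.060972,0.998139)
center distance |VC| = r/sin(θ/2) = 10.543203/sin(56.7364°) = 12.609134
C = V + |VC|·bis = (-18.1191,9.4892)
T_A = V + ((C−V)·d_A)·d_A = V + 6.9160·d_A = (-11.8095,1.0424)
T_B = V + ((C−V)·d_B)·d_B = V + 6.9160·d_B = (-23.3537,0.3372)
sweep = 180° − θ = 66.5272°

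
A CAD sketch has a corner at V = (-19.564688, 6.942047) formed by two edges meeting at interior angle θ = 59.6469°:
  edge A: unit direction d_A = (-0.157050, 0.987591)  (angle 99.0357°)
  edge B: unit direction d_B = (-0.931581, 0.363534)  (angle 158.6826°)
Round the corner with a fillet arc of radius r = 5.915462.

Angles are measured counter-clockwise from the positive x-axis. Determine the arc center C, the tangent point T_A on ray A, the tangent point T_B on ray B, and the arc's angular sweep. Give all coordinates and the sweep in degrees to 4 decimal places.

center=(-27.0274,16.2042) T_A=(-21.1853,17.1332) T_B=(-29.1778,10.6934) sweep=120.3531

bisector direction at 128.8591° = (-0.627408,0.778691)
center distance |VC| = r/sin(θ/2) = 5.915462/sin(29.8235°) = 11.894462
C = V + |VC|·bis = (-27.0274,16.2042)
T_A = V + ((C−V)·d_A)·d_A = V + 10.3192·d_A = (-21.1853,17.1332)
T_B = V + ((C−V)·d_B)·d_B = V + 10.3192·d_B = (-29.1778,10.6934)
sweep = 180° − θ = 120.3531°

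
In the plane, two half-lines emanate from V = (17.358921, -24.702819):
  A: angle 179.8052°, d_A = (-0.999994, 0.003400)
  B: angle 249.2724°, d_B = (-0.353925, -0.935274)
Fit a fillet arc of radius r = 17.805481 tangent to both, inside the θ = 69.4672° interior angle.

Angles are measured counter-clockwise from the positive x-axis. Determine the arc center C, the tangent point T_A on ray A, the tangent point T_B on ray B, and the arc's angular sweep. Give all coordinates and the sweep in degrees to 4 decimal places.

bisector direction at 214.5388° = (-0.823742,-0.566964)
center distance |VC| = r/sin(θ/2) = 17.805481/sin(34.7336°) = 31.250759
C = V + |VC|·bis = (-8.3837,-42.4209)
T_A = V + ((C−V)·d_A)·d_A = V + 25.6822·d_A = (-8.3231,-24.6155)
T_B = V + ((C−V)·d_B)·d_B = V + 25.6822·d_B = (8.2693,-48.7227)
sweep = 180° − θ = 110.5328°

center=(-8.3837,-42.4209) T_A=(-8.3231,-24.6155) T_B=(8.2693,-48.7227) sweep=110.5328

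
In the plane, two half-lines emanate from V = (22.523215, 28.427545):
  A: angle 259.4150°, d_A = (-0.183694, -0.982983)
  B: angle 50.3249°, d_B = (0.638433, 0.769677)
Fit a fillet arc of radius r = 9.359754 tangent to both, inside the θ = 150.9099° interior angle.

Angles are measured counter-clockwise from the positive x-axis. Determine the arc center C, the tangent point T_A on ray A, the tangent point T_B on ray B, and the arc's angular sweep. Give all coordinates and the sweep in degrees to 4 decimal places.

center=(31.2776,24.3211) T_A=(22.0771,26.0404) T_B=(24.0736,30.2967) sweep=29.0901

bisector direction at 334.8700° = (0.905346,-0.424674)
center distance |VC| = r/sin(θ/2) = 9.359754/sin(75.4549°) = 9.669662
C = V + |VC|·bis = (31.2776,24.3211)
T_A = V + ((C−V)·d_A)·d_A = V + 2.4285·d_A = (22.0771,26.0404)
T_B = V + ((C−V)·d_B)·d_B = V + 2.4285·d_B = (24.0736,30.2967)
sweep = 180° − θ = 29.0901°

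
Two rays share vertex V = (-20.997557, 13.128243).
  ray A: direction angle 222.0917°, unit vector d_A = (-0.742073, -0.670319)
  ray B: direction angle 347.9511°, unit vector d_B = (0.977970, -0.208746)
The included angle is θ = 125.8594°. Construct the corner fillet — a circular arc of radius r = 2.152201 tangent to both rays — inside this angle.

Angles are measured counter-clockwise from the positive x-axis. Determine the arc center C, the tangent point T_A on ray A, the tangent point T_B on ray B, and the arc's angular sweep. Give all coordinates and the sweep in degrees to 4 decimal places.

center=(-20.3711,10.7938) T_A=(-21.8138,12.3909) T_B=(-19.9219,12.8986) sweep=54.1406

bisector direction at 285.0214° = (0.259180,-0.965829)
center distance |VC| = r/sin(θ/2) = 2.152201/sin(62.9297°) = 2.416984
C = V + |VC|·bis = (-20.3711,10.7938)
T_A = V + ((C−V)·d_A)·d_A = V + 1.0999·d_A = (-21.8138,12.3909)
T_B = V + ((C−V)·d_B)·d_B = V + 1.0999·d_B = (-19.9219,12.8986)
sweep = 180° − θ = 54.1406°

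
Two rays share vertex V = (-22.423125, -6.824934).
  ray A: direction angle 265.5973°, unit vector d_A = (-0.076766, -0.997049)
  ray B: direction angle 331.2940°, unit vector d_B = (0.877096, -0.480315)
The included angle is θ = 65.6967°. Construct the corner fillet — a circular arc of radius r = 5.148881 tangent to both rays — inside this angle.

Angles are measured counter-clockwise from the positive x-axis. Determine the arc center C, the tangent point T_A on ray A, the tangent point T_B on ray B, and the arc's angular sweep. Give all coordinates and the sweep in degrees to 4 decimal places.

center=(-17.9016,-15.1714) T_A=(-23.0353,-14.7761) T_B=(-15.4285,-10.6553) sweep=114.3033

bisector direction at 298.4457° = (0.476325,-0.879269)
center distance |VC| = r/sin(θ/2) = 5.148881/sin(32.8484°) = 9.492471
C = V + |VC|·bis = (-17.9016,-15.1714)
T_A = V + ((C−V)·d_A)·d_A = V + 7.9747·d_A = (-23.0353,-14.7761)
T_B = V + ((C−V)·d_B)·d_B = V + 7.9747·d_B = (-15.4285,-10.6553)
sweep = 180° − θ = 114.3033°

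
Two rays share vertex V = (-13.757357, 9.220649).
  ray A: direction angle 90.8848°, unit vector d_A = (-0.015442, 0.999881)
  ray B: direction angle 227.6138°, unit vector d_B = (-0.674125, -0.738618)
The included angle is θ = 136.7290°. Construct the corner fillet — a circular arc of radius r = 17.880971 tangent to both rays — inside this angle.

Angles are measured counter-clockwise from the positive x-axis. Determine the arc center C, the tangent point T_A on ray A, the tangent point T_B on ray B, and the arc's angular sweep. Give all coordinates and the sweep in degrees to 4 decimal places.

center=(-31.7457,16.0361) T_A=(-13.8669,16.3122) T_B=(-18.5385,3.9821) sweep=43.2710

bisector direction at 159.2493° = (-0.935131,0.354302)
center distance |VC| = r/sin(θ/2) = 17.880971/sin(68.3645°) = 19.236195
C = V + |VC|·bis = (-31.7457,16.0361)
T_A = V + ((C−V)·d_A)·d_A = V + 7.0924·d_A = (-13.8669,16.3122)
T_B = V + ((C−V)·d_B)·d_B = V + 7.0924·d_B = (-18.5385,3.9821)
sweep = 180° − θ = 43.2710°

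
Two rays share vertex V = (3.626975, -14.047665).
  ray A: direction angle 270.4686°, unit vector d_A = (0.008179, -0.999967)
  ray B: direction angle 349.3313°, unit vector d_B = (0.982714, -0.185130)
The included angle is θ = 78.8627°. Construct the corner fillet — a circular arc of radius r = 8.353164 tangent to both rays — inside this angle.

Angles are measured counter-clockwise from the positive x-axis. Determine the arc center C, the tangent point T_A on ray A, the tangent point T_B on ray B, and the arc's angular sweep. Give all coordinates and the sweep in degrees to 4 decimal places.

center=(12.0629,-24.1370) T_A=(3.7101,-24.2053) T_B=(13.6094,-15.9282) sweep=101.1373

bisector direction at 309.8999° = (0.641449,-0.767166)
center distance |VC| = r/sin(θ/2) = 8.353164/sin(39.4314°) = 13.151415
C = V + |VC|·bis = (12.0629,-24.1370)
T_A = V + ((C−V)·d_A)·d_A = V + 10.1580·d_A = (3.7101,-24.2053)
T_B = V + ((C−V)·d_B)·d_B = V + 10.1580·d_B = (13.6094,-15.9282)
sweep = 180° − θ = 101.1373°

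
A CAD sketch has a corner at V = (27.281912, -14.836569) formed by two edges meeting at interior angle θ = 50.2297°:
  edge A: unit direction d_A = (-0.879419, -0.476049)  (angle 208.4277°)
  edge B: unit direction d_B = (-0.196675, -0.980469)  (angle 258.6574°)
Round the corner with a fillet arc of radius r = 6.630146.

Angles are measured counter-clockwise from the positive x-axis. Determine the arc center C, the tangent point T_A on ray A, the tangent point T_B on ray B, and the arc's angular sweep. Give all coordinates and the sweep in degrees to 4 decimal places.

bisector direction at 233.5425° = (-0.594226,-0.804298)
center distance |VC| = r/sin(θ/2) = 6.630146/sin(25.1149°) = 15.621143
C = V + |VC|·bis = (17.9994,-27.4006)
T_A = V + ((C−V)·d_A)·d_A = V + 14.1443·d_A = (14.8432,-21.5700)
T_B = V + ((C−V)·d_B)·d_B = V + 14.1443·d_B = (24.5001,-28.7046)
sweep = 180° − θ = 129.7703°

center=(17.9994,-27.4006) T_A=(14.8432,-21.5700) T_B=(24.5001,-28.7046) sweep=129.7703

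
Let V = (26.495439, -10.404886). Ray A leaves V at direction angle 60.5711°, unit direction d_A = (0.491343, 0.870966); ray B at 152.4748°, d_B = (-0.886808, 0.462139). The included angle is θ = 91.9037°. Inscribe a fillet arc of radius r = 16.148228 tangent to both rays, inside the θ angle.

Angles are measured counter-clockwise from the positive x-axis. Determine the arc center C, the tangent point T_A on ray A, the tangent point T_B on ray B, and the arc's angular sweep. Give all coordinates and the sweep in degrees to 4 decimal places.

bisector direction at 106.5229° = (-0.284399,0.958706)
center distance |VC| = r/sin(θ/2) = 16.148228/sin(45.9519°) = 22.466919
C = V + |VC|·bis = (20.1059,11.1343)
T_A = V + ((C−V)·d_A)·d_A = V + 15.6204·d_A = (34.1704,3.2000)
T_B = V + ((C−V)·d_B)·d_B = V + 15.6204·d_B = (12.6431,-3.1861)
sweep = 180° − θ = 88.0963°

center=(20.1059,11.1343) T_A=(34.1704,3.2000) T_B=(12.6431,-3.1861) sweep=88.0963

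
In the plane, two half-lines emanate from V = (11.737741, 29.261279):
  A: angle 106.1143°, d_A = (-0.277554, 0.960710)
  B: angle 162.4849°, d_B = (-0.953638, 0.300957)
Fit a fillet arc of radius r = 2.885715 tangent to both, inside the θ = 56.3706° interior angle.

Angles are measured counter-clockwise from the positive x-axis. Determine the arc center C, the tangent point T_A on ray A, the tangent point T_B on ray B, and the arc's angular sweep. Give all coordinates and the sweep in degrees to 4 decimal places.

bisector direction at 134.2996° = (-0.698410,0.715698)
center distance |VC| = r/sin(θ/2) = 2.885715/sin(28.1853°) = 6.109601
C = V + |VC|·bis = (7.4707,33.6339)
T_A = V + ((C−V)·d_A)·d_A = V + 5.3852·d_A = (10.2431,34.4348)
T_B = V + ((C−V)·d_B)·d_B = V + 5.3852·d_B = (6.6023,30.8820)
sweep = 180° − θ = 123.6294°

center=(7.4707,33.6339) T_A=(10.2431,34.4348) T_B=(6.6023,30.8820) sweep=123.6294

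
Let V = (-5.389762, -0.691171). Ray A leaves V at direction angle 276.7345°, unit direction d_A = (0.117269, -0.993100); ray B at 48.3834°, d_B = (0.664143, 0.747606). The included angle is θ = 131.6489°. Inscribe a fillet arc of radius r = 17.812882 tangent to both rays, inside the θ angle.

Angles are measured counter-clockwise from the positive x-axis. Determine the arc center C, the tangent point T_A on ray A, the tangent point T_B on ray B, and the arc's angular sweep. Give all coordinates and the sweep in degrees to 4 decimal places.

bisector direction at 342.5590° = (0.954026,-0.299724)
center distance |VC| = r/sin(θ/2) = 17.812882/sin(65.8244°) = 19.525354
C = V + |VC|·bis = (13.2379,-6.5434)
T_A = V + ((C−V)·d_A)·d_A = V + 7.9963·d_A = (-4.4520,-8.6323)
T_B = V + ((C−V)·d_B)·d_B = V + 7.9963·d_B = (-0.0791,5.2869)
sweep = 180° − θ = 48.3511°

center=(13.2379,-6.5434) T_A=(-4.4520,-8.6323) T_B=(-0.0791,5.2869) sweep=48.3511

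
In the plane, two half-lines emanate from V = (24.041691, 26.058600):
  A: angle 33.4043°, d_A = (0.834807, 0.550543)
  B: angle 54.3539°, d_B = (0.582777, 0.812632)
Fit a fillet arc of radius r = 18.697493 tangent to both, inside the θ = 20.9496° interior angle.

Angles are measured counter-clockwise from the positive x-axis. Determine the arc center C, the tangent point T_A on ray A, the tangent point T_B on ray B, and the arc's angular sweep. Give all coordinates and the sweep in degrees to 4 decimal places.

center=(98.1726,97.3443) T_A=(108.4664,81.7355) T_B=(82.9784,108.2408) sweep=159.0504

bisector direction at 43.8791° = (0.720804,0.693139)
center distance |VC| = r/sin(θ/2) = 18.697493/sin(10.4748°) = 102.844771
C = V + |VC|·bis = (98.1726,97.3443)
T_A = V + ((C−V)·d_A)·d_A = V + 101.1309·d_A = (108.4664,81.7355)
T_B = V + ((C−V)·d_B)·d_B = V + 101.1309·d_B = (82.9784,108.2408)
sweep = 180° − θ = 159.0504°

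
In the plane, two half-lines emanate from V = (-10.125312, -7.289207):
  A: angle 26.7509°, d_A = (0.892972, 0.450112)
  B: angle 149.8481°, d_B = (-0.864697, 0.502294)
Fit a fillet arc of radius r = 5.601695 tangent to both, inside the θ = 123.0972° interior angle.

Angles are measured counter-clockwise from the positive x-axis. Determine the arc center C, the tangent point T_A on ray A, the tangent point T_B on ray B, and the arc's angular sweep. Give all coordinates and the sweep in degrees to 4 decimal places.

center=(-9.9362,-0.9208) T_A=(-7.4149,-5.9230) T_B=(-12.7499,-5.7646) sweep=56.9028

bisector direction at 88.2995° = (0.029675,0.999560)
center distance |VC| = r/sin(θ/2) = 5.601695/sin(61.5486°) = 6.371199
C = V + |VC|·bis = (-9.9362,-0.9208)
T_A = V + ((C−V)·d_A)·d_A = V + 3.0353·d_A = (-7.4149,-5.9230)
T_B = V + ((C−V)·d_B)·d_B = V + 3.0353·d_B = (-12.7499,-5.7646)
sweep = 180° − θ = 56.9028°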